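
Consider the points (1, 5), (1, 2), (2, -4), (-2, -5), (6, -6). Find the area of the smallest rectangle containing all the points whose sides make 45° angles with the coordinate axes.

In coordinates u = x + y, v = x − y the rectangle is axis-aligned; the map (x,y)→(u,v) scales areas by 2.
u-values: 6, 3, -2, -7, 0; range = 6 − (-7) = 13.
v-values: -4, -1, 6, 3, 12; range = 12 − (-4) = 16.
Area = (13 × 16) / 2 = 104.

104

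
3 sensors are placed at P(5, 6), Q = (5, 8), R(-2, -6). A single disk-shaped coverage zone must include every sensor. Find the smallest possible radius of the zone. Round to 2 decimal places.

Side lengths²: PQ² = 4, PR² = 193, QR² = 245.
Since QR² = 245 ≥ 193 + 4 = 197, the angle opposite QR is not acute, so the smallest enclosing circle has QR as diameter.
Centre = midpoint of QR = (1.5, 1), r² = 245/4 = 61.25.
r = √(61.25) ≈ 7.83.

7.83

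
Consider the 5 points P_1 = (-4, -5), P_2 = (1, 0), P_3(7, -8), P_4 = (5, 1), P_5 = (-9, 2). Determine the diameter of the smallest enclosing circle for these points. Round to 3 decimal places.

The minimum enclosing circle of a finite set is fixed by two of the points (as a diameter) or three (as a circumcircle).
The farthest pair is P_3–P_5 with squared distance 356. The circle on this segment as diameter has centre (-1, -3) and r² = 356/4 = 89.
Check P_1: distance² to centre = 13 ≤ 89, so it lies inside.
All remaining points lie in this disk, and no smaller disk contains both endpoints, so this is the minimum enclosing circle.
Diameter = 2r = 2√89 ≈ 18.868.

18.868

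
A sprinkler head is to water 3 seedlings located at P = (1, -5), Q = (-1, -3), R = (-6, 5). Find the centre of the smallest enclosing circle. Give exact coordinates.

Side lengths²: PQ² = 8, PR² = 149, QR² = 89.
Since PR² = 149 ≥ 89 + 8 = 97, the angle opposite PR is not acute, so the smallest enclosing circle has PR as diameter.
Centre = midpoint of PR = (-2.5, 0), r² = 149/4 = 37.25.
Centre = (-2.5, 0).

(-2.5, 0)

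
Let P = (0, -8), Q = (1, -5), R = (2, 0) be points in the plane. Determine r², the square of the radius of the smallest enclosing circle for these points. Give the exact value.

17

Side lengths²: PQ² = 10, PR² = 68, QR² = 26.
Since PR² = 68 ≥ 26 + 10 = 36, the angle opposite PR is not acute, so the smallest enclosing circle has PR as diameter.
Centre = midpoint of PR = (1, -4), r² = 68/4 = 17.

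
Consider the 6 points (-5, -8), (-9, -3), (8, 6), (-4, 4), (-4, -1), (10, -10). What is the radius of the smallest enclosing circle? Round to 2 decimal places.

10.83

The minimum enclosing circle is determined by three boundary points: (-9, -3), (8, 6), (10, -10).
Their circumcentre is (53/29, -84/29) with r² = 98605/841.
The farthest remaining point (-4, 4) is at distance² 68561/841 ≤ 98605/841.
r = √(98605/841) ≈ 10.83.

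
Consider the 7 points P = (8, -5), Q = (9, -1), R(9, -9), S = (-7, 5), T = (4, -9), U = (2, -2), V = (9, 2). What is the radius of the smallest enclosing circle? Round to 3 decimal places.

By Welzl's lemma the MEC is supported by two points (diametrically opposite) or three points (on a circumcircle).
The farthest pair is R–S with squared distance 452. The circle on this segment as diameter has centre (1, -2) and r² = 452/4 = 113.
Check P: distance² to centre = 58 ≤ 113, so it lies inside.
All remaining points lie in this disk, and no smaller disk contains both endpoints, so this is the minimum enclosing circle.
r = √113 ≈ 10.630.

10.630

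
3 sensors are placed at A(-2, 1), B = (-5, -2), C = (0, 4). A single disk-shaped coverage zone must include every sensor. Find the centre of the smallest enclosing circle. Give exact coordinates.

(-2.5, 1)

Side lengths²: AB² = 18, AC² = 13, BC² = 61.
Since BC² = 61 ≥ 18 + 13 = 31, the angle opposite BC is not acute, so the smallest enclosing circle has BC as diameter.
Centre = midpoint of BC = (-2.5, 1), r² = 61/4 = 15.25.
Centre = (-2.5, 1).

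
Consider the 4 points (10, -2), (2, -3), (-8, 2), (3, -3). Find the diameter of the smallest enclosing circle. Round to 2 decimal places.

A smallest enclosing disk is always determined by at most three of the input points on its boundary.
The farthest pair is (10, -2)–(-8, 2) with squared distance 340. The circle on this segment as diameter has centre (1, 0) and r² = 340/4 = 85.
Check (2, -3): distance² to centre = 10 ≤ 85, so it lies inside.
All remaining points lie in this disk, and no smaller disk contains both endpoints, so this is the minimum enclosing circle.
Diameter = 2r = 2√85 ≈ 18.44.

18.44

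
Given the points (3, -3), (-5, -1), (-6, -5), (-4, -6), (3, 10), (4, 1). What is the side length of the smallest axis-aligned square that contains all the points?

16

The bounding box has width 10 and height 16.
An axis-aligned square enclosing the set must have side ≥ max(width, height).
So the minimum side is max(10, 16) = 16.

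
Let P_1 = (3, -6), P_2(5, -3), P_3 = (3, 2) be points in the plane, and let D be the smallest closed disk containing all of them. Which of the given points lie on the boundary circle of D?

P_1, P_3

Side lengths²: P_1P_2² = 13, P_1P_3² = 64, P_2P_3² = 29.
Since P_1P_3² = 64 ≥ 29 + 13 = 42, the angle opposite P_1P_3 is not acute, so the smallest enclosing circle has P_1P_3 as diameter.
Centre = midpoint of P_1P_3 = (3, -2), r² = 64/4 = 16.
The points at distance exactly r from the centre are P_1, P_3 — 2 points.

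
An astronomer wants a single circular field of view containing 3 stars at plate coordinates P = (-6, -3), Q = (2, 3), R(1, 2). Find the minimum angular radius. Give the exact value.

5

Side lengths²: PQ² = 100, PR² = 74, QR² = 2.
Since PQ² = 100 ≥ 74 + 2 = 76, the angle opposite PQ is not acute, so the smallest enclosing circle has PQ as diameter.
Centre = midpoint of PQ = (-2, 0), r² = 100/4 = 25.
r = √25 = 5.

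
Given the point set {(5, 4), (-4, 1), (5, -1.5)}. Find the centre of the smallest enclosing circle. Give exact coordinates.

Call the three points A, B, C in the order given.
Side lengths²: AB² = 90, AC² = 30.25, BC² = 87.25.
Since AB² = 90 < 87.25 + 30.25 = 117.5, the triangle is acute, so the smallest enclosing circle is the circumcircle.
Circumcentre = (11/12, 1.25), r² = 1745/72.
Centre = (11/12, 1.25).

(11/12, 1.25)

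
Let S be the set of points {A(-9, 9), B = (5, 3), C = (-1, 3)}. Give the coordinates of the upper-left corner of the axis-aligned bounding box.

x-range [-9, 5], y-range [3, 9].
The upper-left corner is (-9, 9).

(-9, 9)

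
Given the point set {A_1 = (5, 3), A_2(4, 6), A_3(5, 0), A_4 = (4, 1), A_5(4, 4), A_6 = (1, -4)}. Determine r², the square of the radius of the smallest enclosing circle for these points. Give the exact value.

27.25

The minimum enclosing circle of a finite set is fixed by two of the points (as a diameter) or three (as a circumcircle).
The farthest pair is A_2–A_6 with squared distance 109. The circle on this segment as diameter has centre (2.5, 1) and r² = 109/4 = 27.25.
Check A_1: distance² to centre = 10.25 ≤ 27.25, so it lies inside.
All remaining points lie in this disk, and no smaller disk contains both endpoints, so this is the minimum enclosing circle.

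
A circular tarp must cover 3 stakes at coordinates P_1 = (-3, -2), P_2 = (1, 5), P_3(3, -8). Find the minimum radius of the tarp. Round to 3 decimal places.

6.576

Side lengths²: P_1P_2² = 65, P_1P_3² = 72, P_2P_3² = 173.
Since P_2P_3² = 173 ≥ 72 + 65 = 137, the angle opposite P_2P_3 is not acute, so the smallest enclosing circle has P_2P_3 as diameter.
Centre = midpoint of P_2P_3 = (2, -1.5), r² = 173/4 = 43.25.
r = √(43.25) ≈ 6.576.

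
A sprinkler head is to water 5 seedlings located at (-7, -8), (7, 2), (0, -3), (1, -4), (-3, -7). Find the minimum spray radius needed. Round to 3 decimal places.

By Welzl's lemma the MEC is supported by two points (diametrically opposite) or three points (on a circumcircle).
The farthest pair is (-7, -8)–(7, 2) with squared distance 296. The circle on this segment as diameter has centre (0, -3) and r² = 296/4 = 74.
Check (0, -3): distance² to centre = 0 ≤ 74, so it lies inside.
All remaining points lie in this disk, and no smaller disk contains both endpoints, so this is the minimum enclosing circle.
r = √74 ≈ 8.602.

8.602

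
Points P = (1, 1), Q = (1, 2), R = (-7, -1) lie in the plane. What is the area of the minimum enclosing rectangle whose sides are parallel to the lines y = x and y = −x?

33

In coordinates u = x + y, v = x − y the rectangle is axis-aligned; the map (x,y)→(u,v) scales areas by 2.
u-values: 2, 3, -8; range = 3 − (-8) = 11.
v-values: 0, -1, -6; range = 0 − (-6) = 6.
Area = (11 × 6) / 2 = 33.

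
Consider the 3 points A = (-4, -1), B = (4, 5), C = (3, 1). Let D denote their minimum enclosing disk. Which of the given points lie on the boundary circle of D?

A, B

Side lengths²: AB² = 100, AC² = 53, BC² = 17.
Since AB² = 100 ≥ 53 + 17 = 70, the angle opposite AB is not acute, so the smallest enclosing circle has AB as diameter.
Centre = midpoint of AB = (0, 2), r² = 100/4 = 25.
The points at distance exactly r from the centre are A, B — 2 points.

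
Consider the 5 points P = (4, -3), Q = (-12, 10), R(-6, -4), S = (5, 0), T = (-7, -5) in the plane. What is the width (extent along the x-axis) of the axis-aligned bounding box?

max x = 5, min x = -12, so width = 17.

17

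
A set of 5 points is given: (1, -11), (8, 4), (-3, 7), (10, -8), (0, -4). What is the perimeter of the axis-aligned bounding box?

62

Width = max x − min x = 10 − (-3) = 13.
Height = max y − min y = 7 − (-11) = 18.
Perimeter = 2(13 + 18) = 62.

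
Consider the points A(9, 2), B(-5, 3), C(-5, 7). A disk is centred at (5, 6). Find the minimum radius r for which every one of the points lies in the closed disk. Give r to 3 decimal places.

10.440

The required radius is the distance from (5, 6) to the farthest point.
Squared distances: 32, 109, 101.
Maximum is 109, attained at B.
r = √109 ≈ 10.440.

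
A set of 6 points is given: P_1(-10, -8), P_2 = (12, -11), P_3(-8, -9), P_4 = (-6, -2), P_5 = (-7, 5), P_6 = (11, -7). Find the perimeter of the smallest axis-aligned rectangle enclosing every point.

76

Width = max x − min x = 12 − (-10) = 22.
Height = max y − min y = 5 − (-11) = 16.
Perimeter = 2(22 + 16) = 76.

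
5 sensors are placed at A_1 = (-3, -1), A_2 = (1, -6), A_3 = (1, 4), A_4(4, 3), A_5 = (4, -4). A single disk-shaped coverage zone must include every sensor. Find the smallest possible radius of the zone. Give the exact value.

The farthest pair is A_2–A_3 with squared distance 100. The circle on this segment as diameter has centre (1, -1) and r² = 100/4 = 25.
Check A_1: distance² to centre = 16 ≤ 25, so it lies inside.
All remaining points lie in this disk, and no smaller disk contains both endpoints, so this is the minimum enclosing circle.
r = √25 = 5.

5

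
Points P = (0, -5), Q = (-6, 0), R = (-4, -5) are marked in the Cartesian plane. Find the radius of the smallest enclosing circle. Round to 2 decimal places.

Side lengths²: PQ² = 61, PR² = 16, QR² = 29.
Since PQ² = 61 ≥ 29 + 16 = 45, the angle opposite PQ is not acute, so the smallest enclosing circle has PQ as diameter.
Centre = midpoint of PQ = (-3, -2.5), r² = 61/4 = 15.25.
r = √(15.25) ≈ 3.91.

3.91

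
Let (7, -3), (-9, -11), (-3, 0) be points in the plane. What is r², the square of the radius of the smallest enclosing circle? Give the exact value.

80

Call the three points A, B, C in the order given.
Side lengths²: AB² = 320, AC² = 109, BC² = 157.
Since AB² = 320 ≥ 157 + 109 = 266, the angle opposite AB is not acute, so the smallest enclosing circle has AB as diameter.
Centre = midpoint of AB = (-1, -7), r² = 320/4 = 80.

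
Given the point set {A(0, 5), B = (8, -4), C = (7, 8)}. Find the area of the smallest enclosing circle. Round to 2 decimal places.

126.54

Side lengths²: AB² = 145, AC² = 58, BC² = 145.
Since BC² = 145 < 145 + 58 = 203, the triangle is acute, so the smallest enclosing circle is the circumcircle.
Circumcentre = (5.5, 11/6), r² = 725/18.
Area = π·r² = π·725/18 ≈ 126.54.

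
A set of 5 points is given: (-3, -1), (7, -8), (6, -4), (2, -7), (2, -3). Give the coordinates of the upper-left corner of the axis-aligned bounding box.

x-range [-3, 7], y-range [-8, -1].
The upper-left corner is (-3, -1).

(-3, -1)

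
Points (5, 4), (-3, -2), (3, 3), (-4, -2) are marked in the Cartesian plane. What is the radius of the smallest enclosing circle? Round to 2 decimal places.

5.41

The minimum enclosing circle of a finite set is fixed by two of the points (as a diameter) or three (as a circumcircle).
The farthest pair is (5, 4)–(-4, -2) with squared distance 117. The circle on this segment as diameter has centre (0.5, 1) and r² = 117/4 = 29.25.
Check (-3, -2): distance² to centre = 21.25 ≤ 29.25, so it lies inside.
All remaining points lie in this disk, and no smaller disk contains both endpoints, so this is the minimum enclosing circle.
r = √(29.25) ≈ 5.41.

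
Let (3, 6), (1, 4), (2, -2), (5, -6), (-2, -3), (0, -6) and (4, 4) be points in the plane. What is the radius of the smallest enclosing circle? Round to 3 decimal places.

6.270

The minimum enclosing circle is determined by three boundary points: (3, 6), (5, -6), (0, -6).
Their circumcentre is (2.5, -0.25) with r² = 39.3125.
The farthest remaining point (-2, -3) is at distance² 27.8125 ≤ 39.3125.
r = √(39.3125) ≈ 6.270.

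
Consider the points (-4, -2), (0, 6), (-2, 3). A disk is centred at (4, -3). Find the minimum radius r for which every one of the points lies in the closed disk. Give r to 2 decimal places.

9.85

The required radius is the distance from (4, -3) to the farthest point.
Squared distances: 65, 97, 72.
Maximum is 97, attained at (0, 6).
r = √97 ≈ 9.85.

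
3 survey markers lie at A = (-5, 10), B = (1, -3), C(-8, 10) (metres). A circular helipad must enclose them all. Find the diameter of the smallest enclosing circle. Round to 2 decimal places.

Side lengths²: AB² = 205, AC² = 9, BC² = 250.
Since BC² = 250 ≥ 205 + 9 = 214, the angle opposite BC is not acute, so the smallest enclosing circle has BC as diameter.
Centre = midpoint of BC = (-3.5, 3.5), r² = 250/4 = 62.5.
Diameter = 2r = 2√(62.5) ≈ 15.81.

15.81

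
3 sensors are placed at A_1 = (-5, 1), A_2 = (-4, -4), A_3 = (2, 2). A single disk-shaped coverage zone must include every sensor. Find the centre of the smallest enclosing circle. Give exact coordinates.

(-7/6, -5/6)

Side lengths²: A_1A_2² = 26, A_1A_3² = 50, A_2A_3² = 72.
Since A_2A_3² = 72 < 50 + 26 = 76, the triangle is acute, so the smallest enclosing circle is the circumcircle.
Circumcentre = (-7/6, -5/6), r² = 325/18.
Centre = (-7/6, -5/6).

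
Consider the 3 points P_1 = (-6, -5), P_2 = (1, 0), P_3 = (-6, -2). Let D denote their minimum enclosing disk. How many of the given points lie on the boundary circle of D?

2

Side lengths²: P_1P_2² = 74, P_1P_3² = 9, P_2P_3² = 53.
Since P_1P_2² = 74 ≥ 53 + 9 = 62, the angle opposite P_1P_2 is not acute, so the smallest enclosing circle has P_1P_2 as diameter.
Centre = midpoint of P_1P_2 = (-2.5, -2.5), r² = 74/4 = 18.5.
The points at distance exactly r from the centre are P_1, P_2 — 2 points.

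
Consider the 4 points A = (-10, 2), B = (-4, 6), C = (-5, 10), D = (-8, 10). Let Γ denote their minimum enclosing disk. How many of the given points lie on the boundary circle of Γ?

2

By Welzl's lemma the MEC is supported by two points (diametrically opposite) or three points (on a circumcircle).
The farthest pair is A–C with squared distance 89. The circle on this segment as diameter has centre (-7.5, 6) and r² = 89/4 = 22.25.
Check B: distance² to centre = 12.25 ≤ 22.25, so it lies inside.
All remaining points lie in this disk, and no smaller disk contains both endpoints, so this is the minimum enclosing circle.
The points at distance exactly r from the centre are A, C — 2 points.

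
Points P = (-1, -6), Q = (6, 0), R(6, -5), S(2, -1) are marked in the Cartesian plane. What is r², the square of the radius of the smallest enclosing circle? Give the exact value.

A smallest enclosing disk is always determined by at most three of the input points on its boundary.
The farthest pair is P–Q with squared distance 85. The circle on this segment as diameter has centre (2.5, -3) and r² = 85/4 = 21.25.
Check R: distance² to centre = 16.25 ≤ 21.25, so it lies inside.
All remaining points lie in this disk, and no smaller disk contains both endpoints, so this is the minimum enclosing circle.

21.25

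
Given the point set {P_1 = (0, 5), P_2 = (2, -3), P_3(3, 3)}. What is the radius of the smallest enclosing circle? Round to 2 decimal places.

4.12

Side lengths²: P_1P_2² = 68, P_1P_3² = 13, P_2P_3² = 37.
Since P_1P_2² = 68 ≥ 37 + 13 = 50, the angle opposite P_1P_2 is not acute, so the smallest enclosing circle has P_1P_2 as diameter.
Centre = midpoint of P_1P_2 = (1, 1), r² = 68/4 = 17.
r = √17 ≈ 4.12.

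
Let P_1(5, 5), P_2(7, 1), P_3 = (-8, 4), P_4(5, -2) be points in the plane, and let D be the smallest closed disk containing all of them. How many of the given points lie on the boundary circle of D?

The minimum enclosing circle of a finite set is fixed by two of the points (as a diameter) or three (as a circumcircle).
The farthest pair is P_2–P_3 with squared distance 234. The circle on this segment as diameter has centre (-0.5, 2.5) and r² = 234/4 = 58.5.
Check P_1: distance² to centre = 36.5 ≤ 58.5, so it lies inside.
All remaining points lie in this disk, and no smaller disk contains both endpoints, so this is the minimum enclosing circle.
The points at distance exactly r from the centre are P_2, P_3 — 2 points.

2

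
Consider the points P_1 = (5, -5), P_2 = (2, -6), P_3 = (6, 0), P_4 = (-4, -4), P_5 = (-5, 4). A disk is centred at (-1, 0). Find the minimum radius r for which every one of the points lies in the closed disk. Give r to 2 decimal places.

The required radius is the distance from (-1, 0) to the farthest point.
Squared distances: 61, 45, 49, 25, 32.
Maximum is 61, attained at P_1.
r = √61 ≈ 7.81.

7.81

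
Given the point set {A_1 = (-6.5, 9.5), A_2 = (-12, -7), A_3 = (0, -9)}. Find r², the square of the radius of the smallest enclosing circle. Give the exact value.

Side lengths²: A_1A_2² = 302.5, A_1A_3² = 384.5, A_2A_3² = 148.
Since A_1A_3² = 384.5 < 302.5 + 148 = 450.5, the triangle is acute, so the smallest enclosing circle is the circumcircle.
Circumcentre = (-179/38, -5/19), r² = 142265/1444.

142265/1444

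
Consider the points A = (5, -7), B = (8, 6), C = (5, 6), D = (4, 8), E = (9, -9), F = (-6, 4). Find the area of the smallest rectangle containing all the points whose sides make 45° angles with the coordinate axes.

In coordinates u = x + y, v = x − y the rectangle is axis-aligned; the map (x,y)→(u,v) scales areas by 2.
u-values: -2, 14, 11, 12, 0, -2; range = 14 − (-2) = 16.
v-values: 12, 2, -1, -4, 18, -10; range = 18 − (-10) = 28.
Area = (16 × 28) / 2 = 224.

224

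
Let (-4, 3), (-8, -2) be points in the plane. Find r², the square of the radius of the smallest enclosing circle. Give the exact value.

10.25

The smallest circle enclosing two points has them as diameter endpoints.
Centre = midpoint = (-6, 0.5); r² = |(-4, 3)−(-8, -2)|²/4 = 41/4 = 10.25.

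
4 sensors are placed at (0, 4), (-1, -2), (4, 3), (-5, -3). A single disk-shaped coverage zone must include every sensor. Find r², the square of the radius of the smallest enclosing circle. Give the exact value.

29.25

The farthest pair is (4, 3)–(-5, -3) with squared distance 117. The circle on this segment as diameter has centre (-0.5, 0) and r² = 117/4 = 29.25.
Check (0, 4): distance² to centre = 16.25 ≤ 29.25, so it lies inside.
All remaining points lie in this disk, and no smaller disk contains both endpoints, so this is the minimum enclosing circle.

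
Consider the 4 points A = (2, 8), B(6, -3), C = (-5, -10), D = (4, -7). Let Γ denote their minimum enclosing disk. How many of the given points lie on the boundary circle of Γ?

2

The farthest pair is A–C with squared distance 373. The circle on this segment as diameter has centre (-1.5, -1) and r² = 373/4 = 93.25.
Check B: distance² to centre = 60.25 ≤ 93.25, so it lies inside.
All remaining points lie in this disk, and no smaller disk contains both endpoints, so this is the minimum enclosing circle.
The points at distance exactly r from the centre are A, C — 2 points.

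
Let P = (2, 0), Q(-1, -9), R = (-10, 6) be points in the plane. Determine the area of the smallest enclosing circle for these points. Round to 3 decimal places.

Side lengths²: PQ² = 90, PR² = 180, QR² = 306.
Since QR² = 306 ≥ 180 + 90 = 270, the angle opposite QR is not acute, so the smallest enclosing circle has QR as diameter.
Centre = midpoint of QR = (-5.5, -1.5), r² = 306/4 = 76.5.
Area = π·r² = π·76.5 ≈ 240.332.

240.332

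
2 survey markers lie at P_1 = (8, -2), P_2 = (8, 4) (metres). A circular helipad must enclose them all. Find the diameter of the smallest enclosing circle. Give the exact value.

6

The smallest circle enclosing two points has them as diameter endpoints.
Centre = midpoint = (8, 1); r² = |P_1P_2|²/4 = 36/4 = 9.
Diameter = 2r = 2√9 = 6.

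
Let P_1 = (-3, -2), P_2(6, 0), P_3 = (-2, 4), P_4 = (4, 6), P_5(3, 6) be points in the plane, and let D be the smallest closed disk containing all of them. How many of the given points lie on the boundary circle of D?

The minimum enclosing circle is determined by three boundary points: P_1, P_2, P_4.
Their circumcentre is (53/58, 95/58) with r² = 48025/1682.
The farthest remaining point P_5 is at distance² 39325/1682 ≤ 48025/1682.
The points at distance exactly r from the centre are P_1, P_2, P_4 — 3 points.

3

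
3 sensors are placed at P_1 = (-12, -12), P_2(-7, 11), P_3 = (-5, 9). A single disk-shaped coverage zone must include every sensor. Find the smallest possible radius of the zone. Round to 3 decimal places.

Side lengths²: P_1P_2² = 554, P_1P_3² = 490, P_2P_3² = 8.
Since P_1P_2² = 554 ≥ 490 + 8 = 498, the angle opposite P_1P_2 is not acute, so the smallest enclosing circle has P_1P_2 as diameter.
Centre = midpoint of P_1P_2 = (-9.5, -0.5), r² = 554/4 = 138.5.
r = √(138.5) ≈ 11.769.

11.769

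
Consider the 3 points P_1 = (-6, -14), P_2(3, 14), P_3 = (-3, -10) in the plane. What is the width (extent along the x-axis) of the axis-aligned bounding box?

9

max x = 3, min x = -6, so width = 9.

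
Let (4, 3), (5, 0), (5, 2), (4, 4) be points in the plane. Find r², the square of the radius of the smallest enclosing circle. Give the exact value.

4.25

The minimum enclosing circle of a finite set is fixed by two of the points (as a diameter) or three (as a circumcircle).
The farthest pair is (5, 0)–(4, 4) with squared distance 17. The circle on this segment as diameter has centre (4.5, 2) and r² = 17/4 = 4.25.
Check (4, 3): distance² to centre = 1.25 ≤ 4.25, so it lies inside.
All remaining points lie in this disk, and no smaller disk contains both endpoints, so this is the minimum enclosing circle.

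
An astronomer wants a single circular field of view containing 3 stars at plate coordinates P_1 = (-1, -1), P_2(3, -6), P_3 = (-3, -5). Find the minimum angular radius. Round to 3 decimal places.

Side lengths²: P_1P_2² = 41, P_1P_3² = 20, P_2P_3² = 37.
Since P_1P_2² = 41 < 37 + 20 = 57, the triangle is acute, so the smallest enclosing circle is the circumcircle.
Circumcentre = (3/13, -107/26), r² = 7585/676.
r = √(7585/676) ≈ 3.350.

3.350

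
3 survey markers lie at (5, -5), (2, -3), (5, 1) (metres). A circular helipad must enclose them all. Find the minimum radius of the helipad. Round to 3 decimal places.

Call the three points A, B, C in the order given.
Side lengths²: AB² = 13, AC² = 36, BC² = 25.
Since AC² = 36 < 25 + 13 = 38, the triangle is acute, so the smallest enclosing circle is the circumcircle.
Circumcentre = (29/6, -2), r² = 325/36.
r = √(325/36) ≈ 3.005.

3.005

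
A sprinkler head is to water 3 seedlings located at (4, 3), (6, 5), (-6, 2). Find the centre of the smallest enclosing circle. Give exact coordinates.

(0, 3.5)

Call the three points A, B, C in the order given.
Side lengths²: AB² = 8, AC² = 101, BC² = 153.
Since BC² = 153 ≥ 101 + 8 = 109, the angle opposite BC is not acute, so the smallest enclosing circle has BC as diameter.
Centre = midpoint of BC = (0, 3.5), r² = 153/4 = 38.25.
Centre = (0, 3.5).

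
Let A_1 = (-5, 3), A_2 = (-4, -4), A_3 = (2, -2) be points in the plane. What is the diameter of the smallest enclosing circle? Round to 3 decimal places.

8.743

Side lengths²: A_1A_2² = 50, A_1A_3² = 74, A_2A_3² = 40.
Since A_1A_3² = 74 < 50 + 40 = 90, the triangle is acute, so the smallest enclosing circle is the circumcircle.
Circumcentre = (-43/22, -3/22), r² = 4625/242.
Diameter = 2r = 2√(4625/242) ≈ 8.743.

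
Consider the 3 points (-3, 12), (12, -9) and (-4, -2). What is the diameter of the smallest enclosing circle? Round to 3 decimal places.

Call the three points A, B, C in the order given.
Side lengths²: AB² = 666, AC² = 197, BC² = 305.
Since AB² = 666 ≥ 305 + 197 = 502, the angle opposite AB is not acute, so the smallest enclosing circle has AB as diameter.
Centre = midpoint of AB = (4.5, 1.5), r² = 666/4 = 166.5.
Diameter = 2r = 2√(166.5) ≈ 25.807.

25.807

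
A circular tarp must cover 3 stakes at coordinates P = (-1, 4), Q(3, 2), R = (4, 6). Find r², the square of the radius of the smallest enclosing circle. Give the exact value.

Side lengths²: PQ² = 20, PR² = 29, QR² = 17.
Since PR² = 29 < 20 + 17 = 37, the triangle is acute, so the smallest enclosing circle is the circumcircle.
Circumcentre = (31/18, 40/9), r² = 2465/324.

2465/324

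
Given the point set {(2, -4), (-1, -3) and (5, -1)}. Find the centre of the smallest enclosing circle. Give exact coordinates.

Call the three points A, B, C in the order given.
Side lengths²: AB² = 10, AC² = 18, BC² = 40.
Since BC² = 40 ≥ 18 + 10 = 28, the angle opposite BC is not acute, so the smallest enclosing circle has BC as diameter.
Centre = midpoint of BC = (2, -2), r² = 40/4 = 10.
Centre = (2, -2).

(2, -2)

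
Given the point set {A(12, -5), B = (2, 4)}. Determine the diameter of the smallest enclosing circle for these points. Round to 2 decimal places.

13.45

The smallest circle enclosing two points has them as diameter endpoints.
Centre = midpoint = (7, -0.5); r² = |AB|²/4 = 181/4 = 45.25.
Diameter = 2r = 2√(45.25) ≈ 13.45.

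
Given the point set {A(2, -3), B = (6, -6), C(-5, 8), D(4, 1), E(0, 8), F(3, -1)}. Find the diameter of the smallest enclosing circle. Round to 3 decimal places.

A smallest enclosing disk is always determined by at most three of the input points on its boundary.
The farthest pair is B–C with squared distance 317. The circle on this segment as diameter has centre (0.5, 1) and r² = 317/4 = 79.25.
Check A: distance² to centre = 18.25 ≤ 79.25, so it lies inside.
All remaining points lie in this disk, and no smaller disk contains both endpoints, so this is the minimum enclosing circle.
Diameter = 2r = 2√(79.25) ≈ 17.804.

17.804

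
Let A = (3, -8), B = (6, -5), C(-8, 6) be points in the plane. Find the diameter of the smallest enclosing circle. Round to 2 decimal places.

Side lengths²: AB² = 18, AC² = 317, BC² = 317.
Since BC² = 317 < 317 + 18 = 335, the triangle is acute, so the smallest enclosing circle is the circumcircle.
Circumcentre = (-1.66, -0.34), r² = 80.3912.
Diameter = 2r = 2√(80.3912) ≈ 17.93.

17.93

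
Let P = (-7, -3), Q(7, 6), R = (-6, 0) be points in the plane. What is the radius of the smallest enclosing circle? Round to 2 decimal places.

Side lengths²: PQ² = 277, PR² = 10, QR² = 205.
Since PQ² = 277 ≥ 205 + 10 = 215, the angle opposite PQ is not acute, so the smallest enclosing circle has PQ as diameter.
Centre = midpoint of PQ = (0, 1.5), r² = 277/4 = 69.25.
r = √(69.25) ≈ 8.32.

8.32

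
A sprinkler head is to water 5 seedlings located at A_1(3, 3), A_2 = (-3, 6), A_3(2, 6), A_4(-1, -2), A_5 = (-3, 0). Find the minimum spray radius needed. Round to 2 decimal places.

A smallest enclosing disk is always determined by at most three of the input points on its boundary.
The minimum enclosing circle is determined by three boundary points: A_2, A_3, A_4.
Their circumcentre is (-0.5, 2.375) with r² = 19.390625.
The farthest remaining point A_1 is at distance² 12.640625 ≤ 19.390625.
r = √(19.390625) ≈ 4.40.

4.40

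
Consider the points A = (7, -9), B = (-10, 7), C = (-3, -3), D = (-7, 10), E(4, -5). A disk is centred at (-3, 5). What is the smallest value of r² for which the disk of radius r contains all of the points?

296

The required radius is the distance from (-3, 5) to the farthest point.
Squared distances: 296, 53, 64, 41, 149.
Maximum is 296, attained at A.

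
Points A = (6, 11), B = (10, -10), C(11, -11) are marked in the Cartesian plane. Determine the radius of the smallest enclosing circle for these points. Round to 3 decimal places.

11.281

Side lengths²: AB² = 457, AC² = 509, BC² = 2.
Since AC² = 509 ≥ 457 + 2 = 459, the angle opposite AC is not acute, so the smallest enclosing circle has AC as diameter.
Centre = midpoint of AC = (8.5, 0), r² = 509/4 = 127.25.
r = √(127.25) ≈ 11.281.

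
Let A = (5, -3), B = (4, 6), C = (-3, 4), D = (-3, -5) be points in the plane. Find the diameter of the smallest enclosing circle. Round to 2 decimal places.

The farthest pair is B–D with squared distance 170. The circle on this segment as diameter has centre (0.5, 0.5) and r² = 170/4 = 42.5.
Check A: distance² to centre = 32.5 ≤ 42.5, so it lies inside.
All remaining points lie in this disk, and no smaller disk contains both endpoints, so this is the minimum enclosing circle.
Diameter = 2r = 2√(42.5) ≈ 13.04.

13.04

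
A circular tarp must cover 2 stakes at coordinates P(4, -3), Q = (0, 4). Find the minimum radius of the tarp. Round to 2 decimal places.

4.03

The smallest circle enclosing two points has them as diameter endpoints.
Centre = midpoint = (2, 0.5); r² = |PQ|²/4 = 65/4 = 16.25.
r = √(16.25) ≈ 4.03.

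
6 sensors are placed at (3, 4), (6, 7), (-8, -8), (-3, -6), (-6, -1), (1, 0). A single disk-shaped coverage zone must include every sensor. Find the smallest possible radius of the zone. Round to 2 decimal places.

A smallest enclosing disk is always determined by at most three of the input points on its boundary.
The farthest pair is (6, 7)–(-8, -8) with squared distance 421. The circle on this segment as diameter has centre (-1, -0.5) and r² = 421/4 = 105.25.
Check (3, 4): distance² to centre = 36.25 ≤ 105.25, so it lies inside.
All remaining points lie in this disk, and no smaller disk contains both endpoints, so this is the minimum enclosing circle.
r = √(105.25) ≈ 10.26.

10.26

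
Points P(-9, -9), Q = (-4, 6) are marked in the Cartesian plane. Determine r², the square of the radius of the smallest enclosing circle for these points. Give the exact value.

The smallest circle enclosing two points has them as diameter endpoints.
Centre = midpoint = (-6.5, -1.5); r² = |PQ|²/4 = 250/4 = 62.5.

62.5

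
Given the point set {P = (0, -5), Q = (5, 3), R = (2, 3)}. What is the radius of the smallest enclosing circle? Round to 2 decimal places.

Side lengths²: PQ² = 89, PR² = 68, QR² = 9.
Since PQ² = 89 ≥ 68 + 9 = 77, the angle opposite PQ is not acute, so the smallest enclosing circle has PQ as diameter.
Centre = midpoint of PQ = (2.5, -1), r² = 89/4 = 22.25.
r = √(22.25) ≈ 4.72.

4.72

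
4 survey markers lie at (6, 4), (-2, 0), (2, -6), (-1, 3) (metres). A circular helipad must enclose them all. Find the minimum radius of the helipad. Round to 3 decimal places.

5.473

By Welzl's lemma the MEC is supported by two points (diametrically opposite) or three points (on a circumcircle).
The minimum enclosing circle is determined by three boundary points: (6, 4), (2, -6), (-1, 3).
Their circumcentre is (34/11, -7/11) with r² = 3625/121.
The farthest remaining point (-2, 0) is at distance² 3185/121 ≤ 3625/121.
r = √(3625/121) ≈ 5.473.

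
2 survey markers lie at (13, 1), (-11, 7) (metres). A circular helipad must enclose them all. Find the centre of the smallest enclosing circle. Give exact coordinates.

The smallest circle enclosing two points has them as diameter endpoints.
Centre = midpoint = (1, 4); r² = |(13, 1)−(-11, 7)|²/4 = 612/4 = 153.
Centre = (1, 4).

(1, 4)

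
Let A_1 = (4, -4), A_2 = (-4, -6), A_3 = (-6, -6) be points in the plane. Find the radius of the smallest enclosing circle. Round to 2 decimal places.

Side lengths²: A_1A_2² = 68, A_1A_3² = 104, A_2A_3² = 4.
Since A_1A_3² = 104 ≥ 68 + 4 = 72, the angle opposite A_1A_3 is not acute, so the smallest enclosing circle has A_1A_3 as diameter.
Centre = midpoint of A_1A_3 = (-1, -5), r² = 104/4 = 26.
r = √26 ≈ 5.10.

5.10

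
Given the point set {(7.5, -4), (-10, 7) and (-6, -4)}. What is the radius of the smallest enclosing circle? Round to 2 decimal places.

Call the three points A, B, C in the order given.
Side lengths²: AB² = 427.25, AC² = 182.25, BC² = 137.
Since AB² = 427.25 ≥ 182.25 + 137 = 319.25, the angle opposite AB is not acute, so the smallest enclosing circle has AB as diameter.
Centre = midpoint of AB = (-1.25, 1.5), r² = 427.25/4 = 106.8125.
r = √(106.8125) ≈ 10.34.

10.34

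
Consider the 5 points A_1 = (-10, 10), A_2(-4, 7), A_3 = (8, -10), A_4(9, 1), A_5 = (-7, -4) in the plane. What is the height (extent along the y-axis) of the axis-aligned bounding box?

20

max y = 10, min y = -10, so height = 20.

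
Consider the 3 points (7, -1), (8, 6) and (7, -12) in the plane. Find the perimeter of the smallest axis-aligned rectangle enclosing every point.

Width = max x − min x = 8 − 7 = 1.
Height = max y − min y = 6 − (-12) = 18.
Perimeter = 2(1 + 18) = 38.

38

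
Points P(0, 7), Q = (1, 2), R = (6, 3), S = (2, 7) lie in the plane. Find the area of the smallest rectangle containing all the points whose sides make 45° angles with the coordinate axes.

30

In coordinates u = x + y, v = x − y the rectangle is axis-aligned; the map (x,y)→(u,v) scales areas by 2.
u-values: 7, 3, 9, 9; range = 9 − 3 = 6.
v-values: -7, -1, 3, -5; range = 3 − (-7) = 10.
Area = (6 × 10) / 2 = 30.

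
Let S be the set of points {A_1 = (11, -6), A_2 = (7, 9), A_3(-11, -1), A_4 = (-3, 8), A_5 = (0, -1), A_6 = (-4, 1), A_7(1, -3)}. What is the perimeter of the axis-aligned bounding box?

74

Width = max x − min x = 11 − (-11) = 22.
Height = max y − min y = 9 − (-6) = 15.
Perimeter = 2(22 + 15) = 74.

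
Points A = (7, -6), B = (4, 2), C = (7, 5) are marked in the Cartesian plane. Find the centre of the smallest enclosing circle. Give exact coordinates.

(7, -0.5)

Side lengths²: AB² = 73, AC² = 121, BC² = 18.
Since AC² = 121 ≥ 73 + 18 = 91, the angle opposite AC is not acute, so the smallest enclosing circle has AC as diameter.
Centre = midpoint of AC = (7, -0.5), r² = 121/4 = 30.25.
Centre = (7, -0.5).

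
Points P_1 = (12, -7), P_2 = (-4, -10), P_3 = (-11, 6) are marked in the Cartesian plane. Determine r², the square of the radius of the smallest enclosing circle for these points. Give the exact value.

174.5

Side lengths²: P_1P_2² = 265, P_1P_3² = 698, P_2P_3² = 305.
Since P_1P_3² = 698 ≥ 305 + 265 = 570, the angle opposite P_1P_3 is not acute, so the smallest enclosing circle has P_1P_3 as diameter.
Centre = midpoint of P_1P_3 = (0.5, -0.5), r² = 698/4 = 174.5.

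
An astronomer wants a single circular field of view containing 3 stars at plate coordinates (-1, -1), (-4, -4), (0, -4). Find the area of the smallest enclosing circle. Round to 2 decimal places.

15.71

Call the three points A, B, C in the order given.
Side lengths²: AB² = 18, AC² = 10, BC² = 16.
Since AB² = 18 < 16 + 10 = 26, the triangle is acute, so the smallest enclosing circle is the circumcircle.
Circumcentre = (-2, -3), r² = 5.
Area = π·r² = π·5 ≈ 15.71.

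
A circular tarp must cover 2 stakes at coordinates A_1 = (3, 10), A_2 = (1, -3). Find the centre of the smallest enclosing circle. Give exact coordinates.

(2, 3.5)

The smallest circle enclosing two points has them as diameter endpoints.
Centre = midpoint = (2, 3.5); r² = |A_1A_2|²/4 = 173/4 = 43.25.
Centre = (2, 3.5).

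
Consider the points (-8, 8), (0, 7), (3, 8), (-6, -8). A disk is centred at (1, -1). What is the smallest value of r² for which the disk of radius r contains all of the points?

162

The required radius is the distance from (1, -1) to the farthest point.
Squared distances: 162, 65, 85, 98.
Maximum is 162, attained at (-8, 8).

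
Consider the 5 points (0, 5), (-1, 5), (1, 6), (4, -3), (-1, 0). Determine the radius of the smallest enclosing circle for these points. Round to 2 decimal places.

4.76

By Welzl's lemma the MEC is supported by two points (diametrically opposite) or three points (on a circumcircle).
The minimum enclosing circle is determined by three boundary points: (-1, 5), (1, 6), (4, -3).
Their circumcentre is (29/14, 19/14) with r² = 2225/98.
The farthest remaining point (0, 5) is at distance² 1721/98 ≤ 2225/98.
r = √(2225/98) ≈ 4.76.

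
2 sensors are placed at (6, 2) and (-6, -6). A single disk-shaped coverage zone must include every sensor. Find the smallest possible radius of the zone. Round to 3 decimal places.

7.211

The smallest circle enclosing two points has them as diameter endpoints.
Centre = midpoint = (0, -2); r² = |(6, 2)−(-6, -6)|²/4 = 208/4 = 52.
r = √52 ≈ 7.211.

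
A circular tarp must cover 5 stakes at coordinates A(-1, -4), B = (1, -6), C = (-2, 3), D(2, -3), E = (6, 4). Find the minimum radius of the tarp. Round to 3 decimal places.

The minimum enclosing circle of a finite set is fixed by two of the points (as a diameter) or three (as a circumcircle).
The minimum enclosing circle is determined by three boundary points: B, C, E.
Their circumcentre is (2.5, -0.5) with r² = 32.5.
The farthest remaining point A is at distance² 24.5 ≤ 32.5.
r = √(32.5) ≈ 5.701.

5.701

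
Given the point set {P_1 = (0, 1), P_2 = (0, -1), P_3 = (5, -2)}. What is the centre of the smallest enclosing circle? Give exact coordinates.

(2.5, -0.5)

Side lengths²: P_1P_2² = 4, P_1P_3² = 34, P_2P_3² = 26.
Since P_1P_3² = 34 ≥ 26 + 4 = 30, the angle opposite P_1P_3 is not acute, so the smallest enclosing circle has P_1P_3 as diameter.
Centre = midpoint of P_1P_3 = (2.5, -0.5), r² = 34/4 = 8.5.
Centre = (2.5, -0.5).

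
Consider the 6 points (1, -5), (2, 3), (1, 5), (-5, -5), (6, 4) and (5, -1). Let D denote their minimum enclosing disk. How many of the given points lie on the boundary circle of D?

The minimum enclosing circle of a finite set is fixed by two of the points (as a diameter) or three (as a circumcircle).
The farthest pair is (-5, -5)–(6, 4) with squared distance 202. The circle on this segment as diameter has centre (0.5, -0.5) and r² = 202/4 = 50.5.
Check (1, -5): distance² to centre = 20.5 ≤ 50.5, so it lies inside.
All remaining points lie in this disk, and no smaller disk contains both endpoints, so this is the minimum enclosing circle.
The points at distance exactly r from the centre are (-5, -5), (6, 4) — 2 points.

2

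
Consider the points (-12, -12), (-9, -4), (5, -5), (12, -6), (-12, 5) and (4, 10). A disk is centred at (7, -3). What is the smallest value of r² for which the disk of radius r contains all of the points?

442

The required radius is the distance from (7, -3) to the farthest point.
Squared distances: 442, 257, 8, 34, 425, 178.
Maximum is 442, attained at (-12, -12).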